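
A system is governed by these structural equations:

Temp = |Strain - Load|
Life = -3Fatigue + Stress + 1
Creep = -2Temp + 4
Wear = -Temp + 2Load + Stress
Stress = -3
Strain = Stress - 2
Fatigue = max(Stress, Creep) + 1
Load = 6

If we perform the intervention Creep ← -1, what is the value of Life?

do(Creep=-1) replaces the equation Creep = -2Temp + 4 with the constant Creep = -1.
Fatigue = max(Stress, Creep) + 1  [with Stress=-3, Creep=-1]  = 0
Life = -3Fatigue + Stress + 1  [with Fatigue=0, Stress=-3]  = -2

-2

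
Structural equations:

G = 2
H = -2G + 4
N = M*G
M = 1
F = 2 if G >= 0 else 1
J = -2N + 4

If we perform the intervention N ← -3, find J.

10

The intervention breaks the incoming arrows to N: N = M*G no longer applies, and N = -3.
J = -2N + 4  [with N=-3]  = 10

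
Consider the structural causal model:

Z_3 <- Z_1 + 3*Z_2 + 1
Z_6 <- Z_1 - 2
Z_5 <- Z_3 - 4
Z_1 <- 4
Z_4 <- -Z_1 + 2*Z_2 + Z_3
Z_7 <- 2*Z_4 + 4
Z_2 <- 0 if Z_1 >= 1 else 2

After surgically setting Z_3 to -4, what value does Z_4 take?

-8

The intervention breaks the incoming arrows to Z_3: Z_3 <- Z_1 + 3*Z_2 + 1 no longer applies, and Z_3 = -4.
Z_2 = 0 if Z_1 >= 1 else 2  [with Z_1=4]  = 0
Z_4 = -Z_1 + 2*Z_2 + Z_3  [with Z_1=4, Z_2=0, Z_3=-4]  = -8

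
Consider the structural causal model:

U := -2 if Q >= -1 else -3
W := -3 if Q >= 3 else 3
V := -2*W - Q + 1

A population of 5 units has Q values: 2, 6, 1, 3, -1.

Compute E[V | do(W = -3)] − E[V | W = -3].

Every unit gets W=-3 under the intervention. V values become 5, 1, 6, 4, 8; E[V|do(W=-3)] = 4.8.
E[V|W=-3] averages over only the 2 units with W=-3 (Q = 6, 3): V = 1, 4, mean 2.5.
Difference = 4.8 − 2.5 = 2.3.

2.3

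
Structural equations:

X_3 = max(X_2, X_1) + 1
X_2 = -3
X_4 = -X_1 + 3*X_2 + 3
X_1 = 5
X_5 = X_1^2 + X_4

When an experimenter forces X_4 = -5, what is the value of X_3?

6

Under do(X_4=-5), the mechanism X_4 = -X_1 + 3*X_2 + 3 is discarded; X_4 is fixed at -5.
Since X_3 is not a descendant of the intervened variable, it is unaffected.
X_3 = max(X_2, X_1) + 1  [with X_2=-3, X_1=5]  = 6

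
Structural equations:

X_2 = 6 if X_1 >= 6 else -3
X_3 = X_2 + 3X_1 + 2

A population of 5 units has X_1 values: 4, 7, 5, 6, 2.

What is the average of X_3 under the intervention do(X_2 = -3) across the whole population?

13.4

do(X_2=-3) breaks X_2's dependence on X_1. With X_2=-3 fixed, X_3 across the units is 11, 20, 14, 17, 5, mean 13.4.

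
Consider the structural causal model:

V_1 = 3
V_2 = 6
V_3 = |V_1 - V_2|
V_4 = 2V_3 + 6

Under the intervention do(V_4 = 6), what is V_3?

Under do(V_4=6), the mechanism V_4 = 2V_3 + 6 is discarded; V_4 is fixed at 6.
Since V_3 is not a descendant of the intervened variable, it is unaffected.
V_3 = |V_1 - V_2|  [with V_1=3, V_2=6]  = 3

3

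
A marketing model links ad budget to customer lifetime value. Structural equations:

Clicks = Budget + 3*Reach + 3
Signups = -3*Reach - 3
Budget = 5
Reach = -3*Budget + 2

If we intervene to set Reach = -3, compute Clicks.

The intervention breaks the incoming arrows to Reach: Reach = -3*Budget + 2 no longer applies, and Reach = -3.
Clicks = Budget + 3*Reach + 3  [with Budget=5, Reach=-3]  = -1

-1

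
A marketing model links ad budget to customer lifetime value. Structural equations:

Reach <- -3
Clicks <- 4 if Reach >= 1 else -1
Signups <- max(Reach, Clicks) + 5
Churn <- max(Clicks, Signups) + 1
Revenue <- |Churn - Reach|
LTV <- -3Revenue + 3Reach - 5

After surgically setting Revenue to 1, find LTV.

-17

The intervention breaks the incoming arrows to Revenue: Revenue <- |Churn - Reach| no longer applies, and Revenue = 1.
LTV = -3Revenue + 3Reach - 5  [with Revenue=1, Reach=-3]  = -17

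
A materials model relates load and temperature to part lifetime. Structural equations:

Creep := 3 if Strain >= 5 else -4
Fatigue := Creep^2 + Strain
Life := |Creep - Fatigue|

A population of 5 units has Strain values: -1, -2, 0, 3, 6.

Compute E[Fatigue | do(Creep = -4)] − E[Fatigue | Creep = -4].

1.2

Every unit gets Creep=-4 under the intervention. Fatigue values become 15, 14, 16, 19, 22; E[Fatigue|do(Creep=-4)] = 17.2.
E[Fatigue|Creep=-4] averages over only the 4 units with Creep=-4 (Strain = -1, -2, 0, 3): Fatigue = 15, 14, 16, 19, mean 16.
Difference = 17.2 − 16 = 1.2.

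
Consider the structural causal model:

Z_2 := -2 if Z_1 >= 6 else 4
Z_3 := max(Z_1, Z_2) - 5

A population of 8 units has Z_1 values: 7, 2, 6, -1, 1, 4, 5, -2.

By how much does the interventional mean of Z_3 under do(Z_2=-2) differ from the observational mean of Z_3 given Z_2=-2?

-3.75

Every unit gets Z_2=-2 under the intervention. Z_3 values become 2, -3, 1, -6, -4, -1, 0, -7; E[Z_3|do(Z_2=-2)] = -2.25.
Conditioning on Z_2=-2 selects the 2 unit(s) with Z_1 ∈ {7, 6}. Their Z_3 values: 2, 1. Mean = 1.5.
Difference = -2.25 − 1.5 = -3.75.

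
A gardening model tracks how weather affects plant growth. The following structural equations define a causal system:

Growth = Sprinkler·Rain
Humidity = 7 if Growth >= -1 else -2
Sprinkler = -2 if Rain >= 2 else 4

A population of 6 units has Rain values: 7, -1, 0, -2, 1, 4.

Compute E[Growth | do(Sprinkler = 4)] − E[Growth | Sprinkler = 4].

8

do(Sprinkler=4) breaks Sprinkler's dependence on Rain. With Sprinkler=4 fixed, Growth across the units is 28, -4, 0, -8, 4, 16, mean 6.
Observing Sprinkler=4 restricts to units where Sprinkler's equation naturally yields 4: Rain ∈ {-1, 0, -2, 1}. In that subpopulation Growth = -4, 0, -8, 4, mean -2.
Difference = 6 − (-2) = 8.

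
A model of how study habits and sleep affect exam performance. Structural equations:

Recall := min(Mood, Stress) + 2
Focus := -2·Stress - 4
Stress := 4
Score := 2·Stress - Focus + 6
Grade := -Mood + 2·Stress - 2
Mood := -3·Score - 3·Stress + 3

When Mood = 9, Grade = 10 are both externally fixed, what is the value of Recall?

Setting Mood = 9, Grade = 10 by intervention discards those variables' equations.
Recall = min(Mood, Stress) + 2  [with Mood=9, Stress=4]  = 6

6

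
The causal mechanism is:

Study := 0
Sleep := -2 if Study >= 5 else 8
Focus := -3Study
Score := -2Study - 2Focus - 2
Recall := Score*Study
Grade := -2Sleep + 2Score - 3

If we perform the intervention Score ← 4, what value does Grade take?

Under do(Score=4), the mechanism Score := -2Study - 2Focus - 2 is discarded; Score is fixed at 4.
Sleep = -2 if Study >= 5 else 8  [with Study=0]  = 8
Grade = -2Sleep + 2Score - 3  [with Sleep=8, Score=4]  = -11

-11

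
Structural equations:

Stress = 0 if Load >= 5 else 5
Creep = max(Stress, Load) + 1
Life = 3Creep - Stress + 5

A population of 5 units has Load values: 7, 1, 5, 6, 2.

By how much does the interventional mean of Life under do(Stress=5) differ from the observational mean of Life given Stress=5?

1.8

do(Stress=5) breaks Stress's dependence on Load. With Stress=5 fixed, Life across the units is 24, 18, 18, 21, 18, mean 19.8.
Conditioning on Stress=5 selects the 2 unit(s) with Load ∈ {1, 2}. Their Life values: 18, 18. Mean = 18.
Difference = 19.8 − 18 = 1.8.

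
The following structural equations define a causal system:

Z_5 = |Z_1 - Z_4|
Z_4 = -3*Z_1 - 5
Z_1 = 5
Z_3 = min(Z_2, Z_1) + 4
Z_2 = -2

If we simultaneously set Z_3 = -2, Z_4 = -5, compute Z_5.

Setting Z_3 = -2, Z_4 = -5 by intervention discards those variables' equations.
Z_5 = |Z_1 - Z_4|  [with Z_1=5, Z_4=-5]  = 10

10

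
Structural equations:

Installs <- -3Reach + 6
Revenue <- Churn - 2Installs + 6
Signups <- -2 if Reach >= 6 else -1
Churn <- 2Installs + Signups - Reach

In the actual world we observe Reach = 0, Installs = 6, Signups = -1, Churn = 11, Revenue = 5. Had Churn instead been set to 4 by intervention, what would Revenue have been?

Intervening sets Churn = 4 and removes its equation (Churn <- 2Installs + Signups - Reach).
Installs = -3Reach + 6  [with Reach=0]  = 6
Revenue = Churn - 2Installs + 6  [with Churn=4, Installs=6]  = -2

-2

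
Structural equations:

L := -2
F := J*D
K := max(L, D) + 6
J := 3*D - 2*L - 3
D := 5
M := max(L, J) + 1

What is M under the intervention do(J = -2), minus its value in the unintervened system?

The intervention breaks the incoming arrows to J: J := 3*D - 2*L - 3 no longer applies, and J = -2.
M = max(L, J) + 1  [with L=-2, J=-2]  = -1
Without intervention: J = 3*D - 2*L - 3  [with D=5, L=-2]  = 16; M = max(L, J) + 1  [with L=-2, J=16]  = 17.
Change = -1 − 17 = -18.

-18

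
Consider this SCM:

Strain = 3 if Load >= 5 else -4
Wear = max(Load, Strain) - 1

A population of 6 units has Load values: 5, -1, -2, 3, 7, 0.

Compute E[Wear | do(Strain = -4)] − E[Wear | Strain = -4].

The intervention sets Strain=-4 in all 6 units regardless of Load. Recomputing Wear per unit gives 4, -2, -3, 2, 6, -1; average 1.
Observing Strain=-4 restricts to units where Strain's equation naturally yields -4: Load ∈ {-1, -2, 3, 0}. In that subpopulation Wear = -2, -3, 2, -1, mean -1.
Difference = 1 − (-1) = 2.

2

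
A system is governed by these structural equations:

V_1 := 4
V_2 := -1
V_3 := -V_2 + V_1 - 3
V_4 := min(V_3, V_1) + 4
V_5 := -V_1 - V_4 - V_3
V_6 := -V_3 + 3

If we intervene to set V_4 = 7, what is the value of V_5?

-13

Intervening sets V_4 = 7 and removes its equation (V_4 := min(V_3, V_1) + 4).
V_3 = -V_2 + V_1 - 3  [with V_2=-1, V_1=4]  = 2
V_5 = -V_1 - V_4 - V_3  [with V_1=4, V_4=7, V_3=2]  = -13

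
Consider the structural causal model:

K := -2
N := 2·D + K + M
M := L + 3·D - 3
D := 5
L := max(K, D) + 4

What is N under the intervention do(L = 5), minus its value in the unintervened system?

do(L=5) replaces the equation L := max(K, D) + 4 with the constant L = 5.
M = L + 3·D - 3  [with L=5, D=5]  = 17
N = 2·D + K + M  [with D=5, K=-2, M=17]  = 25
Without intervention: L = max(K, D) + 4  [with K=-2, D=5]  = 9; M = L + 3·D - 3  [with L=9, D=5]  = 21; N = 2·D + K + M  [with D=5, K=-2, M=21]  = 29.
Change = 25 − 29 = -4.

-4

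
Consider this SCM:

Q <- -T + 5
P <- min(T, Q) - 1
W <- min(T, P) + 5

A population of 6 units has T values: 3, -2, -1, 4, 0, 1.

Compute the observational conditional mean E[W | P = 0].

Observing P=0 restricts to units where P's equation naturally yields 0: T ∈ {4, 1}. In that subpopulation W = 5, 5, mean 5.

5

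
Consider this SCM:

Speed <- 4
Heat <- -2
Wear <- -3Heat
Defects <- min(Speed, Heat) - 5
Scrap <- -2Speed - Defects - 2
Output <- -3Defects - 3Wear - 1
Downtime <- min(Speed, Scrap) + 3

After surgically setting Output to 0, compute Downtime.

0

Intervening sets Output = 0 and removes its equation (Output <- -3Defects - 3Wear - 1).
No directed path runs from Output to Downtime, so Downtime keeps its natural value.
Defects = min(Speed, Heat) - 5  [with Speed=4, Heat=-2]  = -7
Scrap = -2Speed - Defects - 2  [with Speed=4, Defects=-7]  = -3
Downtime = min(Speed, Scrap) + 3  [with Speed=4, Scrap=-3]  = 0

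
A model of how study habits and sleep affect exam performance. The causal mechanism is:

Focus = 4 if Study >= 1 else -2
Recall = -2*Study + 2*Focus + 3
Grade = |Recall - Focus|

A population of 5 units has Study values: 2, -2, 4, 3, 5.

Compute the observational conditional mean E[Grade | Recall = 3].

Observing Recall=3 restricts to units where Recall's equation naturally yields 3: Study ∈ {-2, 4}. In that subpopulation Grade = 5, 1, mean 3.

3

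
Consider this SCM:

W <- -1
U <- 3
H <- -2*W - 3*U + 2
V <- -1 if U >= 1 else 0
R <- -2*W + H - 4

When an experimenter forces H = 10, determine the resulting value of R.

8

do(H=10) replaces the equation H <- -2*W - 3*U + 2 with the constant H = 10.
R = -2*W + H - 4  [with W=-1, H=10]  = 8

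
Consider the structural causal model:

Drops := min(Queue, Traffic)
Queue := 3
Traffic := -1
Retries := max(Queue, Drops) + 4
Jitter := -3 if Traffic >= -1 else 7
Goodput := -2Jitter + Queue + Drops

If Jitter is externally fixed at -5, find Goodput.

The intervention breaks the incoming arrows to Jitter: Jitter := -3 if Traffic >= -1 else 7 no longer applies, and Jitter = -5.
Drops = min(Queue, Traffic)  [with Queue=3, Traffic=-1]  = -1
Goodput = -2Jitter + Queue + Drops  [with Jitter=-5, Queue=3, Drops=-1]  = 12

12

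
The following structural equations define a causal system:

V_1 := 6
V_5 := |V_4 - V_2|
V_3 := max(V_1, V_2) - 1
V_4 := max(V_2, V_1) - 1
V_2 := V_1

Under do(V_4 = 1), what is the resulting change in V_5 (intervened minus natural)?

4

Intervening sets V_4 = 1 and removes its equation (V_4 := max(V_2, V_1) - 1).
V_2 = V_1  [with V_1=6]  = 6
V_5 = |V_4 - V_2|  [with V_4=1, V_2=6]  = 5
Without intervention: V_2 = V_1  [with V_1=6]  = 6; V_4 = max(V_2, V_1) - 1  [with V_2=6, V_1=6]  = 5; V_5 = |V_4 - V_2|  [with V_4=5, V_2=6]  = 1.
Change = 5 − 1 = 4.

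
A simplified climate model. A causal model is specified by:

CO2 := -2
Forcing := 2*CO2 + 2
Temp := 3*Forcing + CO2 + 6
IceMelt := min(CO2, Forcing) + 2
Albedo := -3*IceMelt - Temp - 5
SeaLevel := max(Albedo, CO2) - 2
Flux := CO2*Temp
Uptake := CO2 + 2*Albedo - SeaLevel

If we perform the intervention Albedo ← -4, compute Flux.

Under do(Albedo=-4), the mechanism Albedo := -3*IceMelt - Temp - 5 is discarded; Albedo is fixed at -4.
Since Flux is not a descendant of the intervened variable, it is unaffected.
Forcing = 2*CO2 + 2  [with CO2=-2]  = -2
Temp = 3*Forcing + CO2 + 6  [with Forcing=-2, CO2=-2]  = -2
Flux = CO2*Temp  [with CO2=-2, Temp=-2]  = 4

4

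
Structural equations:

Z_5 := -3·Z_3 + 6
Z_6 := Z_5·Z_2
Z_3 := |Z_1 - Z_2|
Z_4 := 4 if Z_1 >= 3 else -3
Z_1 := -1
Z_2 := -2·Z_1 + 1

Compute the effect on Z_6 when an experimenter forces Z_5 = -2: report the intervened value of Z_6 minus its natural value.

12

The intervention breaks the incoming arrows to Z_5: Z_5 := -3·Z_3 + 6 no longer applies, and Z_5 = -2.
Z_2 = -2·Z_1 + 1  [with Z_1=-1]  = 3
Z_6 = Z_5·Z_2  [with Z_5=-2, Z_2=3]  = -6
Without intervention: Z_2 = -2·Z_1 + 1  [with Z_1=-1]  = 3; Z_3 = |Z_1 - Z_2|  [with Z_1=-1, Z_2=3]  = 4; Z_5 = -3·Z_3 + 6  [with Z_3=4]  = -6; Z_6 = Z_5·Z_2  [with Z_5=-6, Z_2=3]  = -18.
Change = -6 − (-18) = 12.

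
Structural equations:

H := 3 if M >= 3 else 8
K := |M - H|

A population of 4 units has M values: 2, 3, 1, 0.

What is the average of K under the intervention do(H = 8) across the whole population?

The intervention sets H=8 in all 4 units regardless of M. Recomputing K per unit gives 6, 5, 7, 8; average 6.5.

6.5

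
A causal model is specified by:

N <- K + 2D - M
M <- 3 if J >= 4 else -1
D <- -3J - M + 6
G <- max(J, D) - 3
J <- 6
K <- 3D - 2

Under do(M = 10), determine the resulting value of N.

Under do(M=10), the mechanism M <- 3 if J >= 4 else -1 is discarded; M is fixed at 10.
D = -3J - M + 6  [with J=6, M=10]  = -22
K = 3D - 2  [with D=-22]  = -68
N = K + 2D - M  [with K=-68, D=-22, M=10]  = -122

-122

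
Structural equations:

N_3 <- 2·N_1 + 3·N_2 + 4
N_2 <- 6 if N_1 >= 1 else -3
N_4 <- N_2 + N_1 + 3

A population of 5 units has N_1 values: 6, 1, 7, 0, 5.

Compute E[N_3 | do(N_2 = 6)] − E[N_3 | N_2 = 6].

-1.9

The intervention sets N_2=6 in all 5 units regardless of N_1. Recomputing N_3 per unit gives 34, 24, 36, 22, 32; average 29.6.
Conditioning on N_2=6 selects the 4 unit(s) with N_1 ∈ {6, 1, 7, 5}. Their N_3 values: 34, 24, 36, 32. Mean = 31.5.
Difference = 29.6 − 31.5 = -1.9.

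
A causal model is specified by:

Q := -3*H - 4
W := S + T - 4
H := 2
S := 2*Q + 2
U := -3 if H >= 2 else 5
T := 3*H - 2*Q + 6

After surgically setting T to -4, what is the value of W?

-26

Intervening sets T = -4 and removes its equation (T := 3*H - 2*Q + 6).
Q = -3*H - 4  [with H=2]  = -10
S = 2*Q + 2  [with Q=-10]  = -18
W = S + T - 4  [with S=-18, T=-4]  = -26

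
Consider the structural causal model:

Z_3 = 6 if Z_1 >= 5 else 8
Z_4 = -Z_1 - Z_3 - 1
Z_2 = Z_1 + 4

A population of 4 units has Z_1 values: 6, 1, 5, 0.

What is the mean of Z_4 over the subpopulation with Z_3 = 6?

-12.5

E[Z_4|Z_3=6] averages over only the 2 units with Z_3=6 (Z_1 = 6, 5): Z_4 = -13, -12, mean -12.5.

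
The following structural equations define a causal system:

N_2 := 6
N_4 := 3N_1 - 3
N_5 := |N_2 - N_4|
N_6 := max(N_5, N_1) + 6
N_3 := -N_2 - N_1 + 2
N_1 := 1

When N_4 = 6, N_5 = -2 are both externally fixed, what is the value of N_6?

The joint intervention fixes N_4 = 6, N_5 = -2, removing each variable's own equation.
N_6 = max(N_5, N_1) + 6  [with N_5=-2, N_1=1]  = 7

7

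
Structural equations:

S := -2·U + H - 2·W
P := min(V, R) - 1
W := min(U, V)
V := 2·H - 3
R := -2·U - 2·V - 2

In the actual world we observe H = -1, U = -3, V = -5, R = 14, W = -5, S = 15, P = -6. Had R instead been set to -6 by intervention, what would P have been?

The intervention breaks the incoming arrows to R: R := -2·U - 2·V - 2 no longer applies, and R = -6.
V = 2·H - 3  [with H=-1]  = -5
P = min(V, R) - 1  [with V=-5, R=-6]  = -7

-7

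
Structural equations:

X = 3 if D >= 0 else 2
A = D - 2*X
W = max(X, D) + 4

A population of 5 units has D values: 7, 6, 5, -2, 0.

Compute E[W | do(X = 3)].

8.8

Under do(X=3), X's equation is replaced by X=3 for every unit. Per-unit W: 11, 10, 9, 7, 7. Mean = 8.8.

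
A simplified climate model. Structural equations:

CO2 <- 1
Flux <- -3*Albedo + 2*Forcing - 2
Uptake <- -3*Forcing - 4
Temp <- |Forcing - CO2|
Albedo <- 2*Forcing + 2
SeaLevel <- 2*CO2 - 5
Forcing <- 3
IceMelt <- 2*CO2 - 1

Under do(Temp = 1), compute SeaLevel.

The intervention breaks the incoming arrows to Temp: Temp <- |Forcing - CO2| no longer applies, and Temp = 1.
No directed path runs from Temp to SeaLevel, so SeaLevel keeps its natural value.
SeaLevel = 2*CO2 - 5  [with CO2=1]  = -3

-3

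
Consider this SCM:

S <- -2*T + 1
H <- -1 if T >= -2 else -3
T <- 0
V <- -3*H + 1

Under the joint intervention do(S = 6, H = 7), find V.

Setting S = 6, H = 7 by intervention discards those variables' equations.
V = -3*H + 1  [with H=7]  = -20

-20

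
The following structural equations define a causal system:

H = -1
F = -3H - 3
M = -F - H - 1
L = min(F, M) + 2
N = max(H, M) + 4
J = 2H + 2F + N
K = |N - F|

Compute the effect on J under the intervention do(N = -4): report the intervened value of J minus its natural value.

The intervention breaks the incoming arrows to N: N = max(H, M) + 4 no longer applies, and N = -4.
F = -3H - 3  [with H=-1]  = 0
J = 2H + 2F + N  [with H=-1, F=0, N=-4]  = -6
Without intervention: F = -3H - 3  [with H=-1]  = 0; M = -F - H - 1  [with F=0, H=-1]  = 0; N = max(H, M) + 4  [with H=-1, M=0]  = 4; J = 2H + 2F + N  [with H=-1, F=0, N=4]  = 2.
Change = -6 − 2 = -8.

-8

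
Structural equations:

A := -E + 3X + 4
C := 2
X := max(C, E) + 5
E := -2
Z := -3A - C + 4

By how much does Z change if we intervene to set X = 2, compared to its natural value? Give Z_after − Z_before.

45

do(X=2) replaces the equation X := max(C, E) + 5 with the constant X = 2.
A = -E + 3X + 4  [with E=-2, X=2]  = 12
Z = -3A - C + 4  [with A=12, C=2]  = -34
Without intervention: X = max(C, E) + 5  [with C=2, E=-2]  = 7; A = -E + 3X + 4  [with E=-2, X=7]  = 27; Z = -3A - C + 4  [with A=27, C=2]  = -79.
Change = -34 − (-79) = 45.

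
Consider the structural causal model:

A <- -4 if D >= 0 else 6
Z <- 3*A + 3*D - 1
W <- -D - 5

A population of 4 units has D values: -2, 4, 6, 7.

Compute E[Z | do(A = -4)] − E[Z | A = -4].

Every unit gets A=-4 under the intervention. Z values become -19, -1, 5, 8; E[Z|do(A=-4)] = -1.75.
Conditioning on A=-4 selects the 3 unit(s) with D ∈ {4, 6, 7}. Their Z values: -1, 5, 8. Mean = 4.
Difference = -1.75 − 4 = -5.75.

-5.75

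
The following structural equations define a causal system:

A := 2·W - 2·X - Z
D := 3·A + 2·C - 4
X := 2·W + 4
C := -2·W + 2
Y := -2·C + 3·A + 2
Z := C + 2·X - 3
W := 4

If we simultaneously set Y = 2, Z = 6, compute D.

Setting Y = 2, Z = 6 by intervention discards those variables' equations.
X = 2·W + 4  [with W=4]  = 12
C = -2·W + 2  [with W=4]  = -6
A = 2·W - 2·X - Z  [with W=4, X=12, Z=6]  = -22
D = 3·A + 2·C - 4  [with A=-22, C=-6]  = -82

-82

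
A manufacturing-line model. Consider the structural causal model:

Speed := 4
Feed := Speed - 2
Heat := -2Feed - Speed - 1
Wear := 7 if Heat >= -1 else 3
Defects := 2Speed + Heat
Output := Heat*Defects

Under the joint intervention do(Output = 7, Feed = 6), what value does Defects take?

The joint intervention fixes Output = 7, Feed = 6, removing each variable's own equation.
Heat = -2Feed - Speed - 1  [with Feed=6, Speed=4]  = -17
Defects = 2Speed + Heat  [with Speed=4, Heat=-17]  = -9

-9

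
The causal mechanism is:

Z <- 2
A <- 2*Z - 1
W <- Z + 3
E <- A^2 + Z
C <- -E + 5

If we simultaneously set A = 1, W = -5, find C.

Under do(A = 1, W = -5), each intervened variable's structural equation is replaced by its fixed value.
E = A^2 + Z  [with A=1, Z=2]  = 3
C = -E + 5  [with E=3]  = 2

2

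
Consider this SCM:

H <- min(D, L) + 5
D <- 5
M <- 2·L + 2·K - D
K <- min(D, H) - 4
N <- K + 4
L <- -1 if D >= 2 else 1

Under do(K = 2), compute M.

Under do(K=2), the mechanism K <- min(D, H) - 4 is discarded; K is fixed at 2.
L = -1 if D >= 2 else 1  [with D=5]  = -1
M = 2·L + 2·K - D  [with L=-1, K=2, D=5]  = -3

-3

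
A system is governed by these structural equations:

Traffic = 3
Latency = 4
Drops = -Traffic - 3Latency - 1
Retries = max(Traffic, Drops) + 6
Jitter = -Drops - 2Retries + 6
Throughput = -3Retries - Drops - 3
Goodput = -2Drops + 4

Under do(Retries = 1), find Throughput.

10

Under do(Retries=1), the mechanism Retries = max(Traffic, Drops) + 6 is discarded; Retries is fixed at 1.
Drops = -Traffic - 3Latency - 1  [with Traffic=3, Latency=4]  = -16
Throughput = -3Retries - Drops - 3  [with Retries=1, Drops=-16]  = 10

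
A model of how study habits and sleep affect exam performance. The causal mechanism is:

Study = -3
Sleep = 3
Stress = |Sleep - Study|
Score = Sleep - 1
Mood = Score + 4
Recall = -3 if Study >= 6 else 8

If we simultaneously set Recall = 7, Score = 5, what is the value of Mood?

Setting Recall = 7, Score = 5 by intervention discards those variables' equations.
Mood = Score + 4  [with Score=5]  = 9

9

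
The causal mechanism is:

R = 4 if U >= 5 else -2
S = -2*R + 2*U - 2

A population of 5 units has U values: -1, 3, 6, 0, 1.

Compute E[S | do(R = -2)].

5.6

Under do(R=-2), R's equation is replaced by R=-2 for every unit. Per-unit S: 0, 8, 14, 2, 4. Mean = 5.6.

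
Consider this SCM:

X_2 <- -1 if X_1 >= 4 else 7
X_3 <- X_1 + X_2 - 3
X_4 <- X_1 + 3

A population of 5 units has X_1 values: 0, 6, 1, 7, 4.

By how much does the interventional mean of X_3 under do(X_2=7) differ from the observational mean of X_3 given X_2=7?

3.1

do(X_2=7) breaks X_2's dependence on X_1. With X_2=7 fixed, X_3 across the units is 4, 10, 5, 11, 8, mean 7.6.
Observing X_2=7 restricts to units where X_2's equation naturally yields 7: X_1 ∈ {0, 1}. In that subpopulation X_3 = 4, 5, mean 4.5.
Difference = 7.6 − 4.5 = 3.1.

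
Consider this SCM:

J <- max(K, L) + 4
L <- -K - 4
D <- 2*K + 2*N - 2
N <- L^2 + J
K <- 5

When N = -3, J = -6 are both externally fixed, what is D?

The joint intervention fixes N = -3, J = -6, removing each variable's own equation.
D = 2*K + 2*N - 2  [with K=5, N=-3]  = 2

2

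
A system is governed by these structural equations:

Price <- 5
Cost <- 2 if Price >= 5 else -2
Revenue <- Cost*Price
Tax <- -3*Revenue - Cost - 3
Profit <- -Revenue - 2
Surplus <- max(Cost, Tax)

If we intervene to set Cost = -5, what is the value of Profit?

do(Cost=-5) replaces the equation Cost <- 2 if Price >= 5 else -2 with the constant Cost = -5.
Revenue = Cost*Price  [with Cost=-5, Price=5]  = -25
Profit = -Revenue - 2  [with Revenue=-25]  = 23

23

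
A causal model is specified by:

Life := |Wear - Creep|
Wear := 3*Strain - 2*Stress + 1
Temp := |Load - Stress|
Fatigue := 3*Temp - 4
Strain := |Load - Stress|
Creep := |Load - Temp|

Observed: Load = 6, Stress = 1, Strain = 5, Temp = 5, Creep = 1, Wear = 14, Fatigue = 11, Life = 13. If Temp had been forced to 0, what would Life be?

8

do(Temp=0) replaces the equation Temp := |Load - Stress| with the constant Temp = 0.
Strain = |Load - Stress|  [with Load=6, Stress=1]  = 5
Creep = |Load - Temp|  [with Load=6, Temp=0]  = 6
Wear = 3*Strain - 2*Stress + 1  [with Strain=5, Stress=1]  = 14
Life = |Wear - Creep|  [with Wear=14, Creep=6]  = 8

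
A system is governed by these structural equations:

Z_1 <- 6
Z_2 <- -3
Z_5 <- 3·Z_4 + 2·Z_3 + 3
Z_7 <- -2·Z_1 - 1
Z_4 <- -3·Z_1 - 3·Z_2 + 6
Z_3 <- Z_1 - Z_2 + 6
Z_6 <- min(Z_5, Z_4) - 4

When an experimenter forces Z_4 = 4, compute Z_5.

45

Intervening sets Z_4 = 4 and removes its equation (Z_4 <- -3·Z_1 - 3·Z_2 + 6).
Z_3 = Z_1 - Z_2 + 6  [with Z_1=6, Z_2=-3]  = 15
Z_5 = 3·Z_4 + 2·Z_3 + 3  [with Z_4=4, Z_3=15]  = 45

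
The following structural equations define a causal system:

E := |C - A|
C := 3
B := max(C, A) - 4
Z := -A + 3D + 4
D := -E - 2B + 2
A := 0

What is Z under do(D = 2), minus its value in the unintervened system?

3

The intervention breaks the incoming arrows to D: D := -E - 2B + 2 no longer applies, and D = 2.
Z = -A + 3D + 4  [with A=0, D=2]  = 10
Without intervention: B = max(C, A) - 4  [with C=3, A=0]  = -1; E = |C - A|  [with C=3, A=0]  = 3; D = -E - 2B + 2  [with E=3, B=-1]  = 1; Z = -A + 3D + 4  [with A=0, D=1]  = 7.
Change = 10 − 7 = 3.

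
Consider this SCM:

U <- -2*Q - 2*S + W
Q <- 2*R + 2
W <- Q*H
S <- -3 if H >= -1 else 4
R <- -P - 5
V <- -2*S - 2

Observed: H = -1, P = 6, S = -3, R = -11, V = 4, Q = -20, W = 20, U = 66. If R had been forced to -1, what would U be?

do(R=-1) replaces the equation R <- -P - 5 with the constant R = -1.
S = -3 if H >= -1 else 4  [with H=-1]  = -3
Q = 2*R + 2  [with R=-1]  = 0
W = Q*H  [with Q=0, H=-1]  = 0
U = -2*Q - 2*S + W  [with Q=0, S=-3, W=0]  = 6

6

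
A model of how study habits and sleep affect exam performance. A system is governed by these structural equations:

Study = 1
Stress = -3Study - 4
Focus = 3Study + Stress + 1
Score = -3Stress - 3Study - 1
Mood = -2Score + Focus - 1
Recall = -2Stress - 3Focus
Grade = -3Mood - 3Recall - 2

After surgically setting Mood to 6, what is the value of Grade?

-89

Under do(Mood=6), the mechanism Mood = -2Score + Focus - 1 is discarded; Mood is fixed at 6.
Stress = -3Study - 4  [with Study=1]  = -7
Focus = 3Study + Stress + 1  [with Study=1, Stress=-7]  = -3
Recall = -2Stress - 3Focus  [with Stress=-7, Focus=-3]  = 23
Grade = -3Mood - 3Recall - 2  [with Mood=6, Recall=23]  = -89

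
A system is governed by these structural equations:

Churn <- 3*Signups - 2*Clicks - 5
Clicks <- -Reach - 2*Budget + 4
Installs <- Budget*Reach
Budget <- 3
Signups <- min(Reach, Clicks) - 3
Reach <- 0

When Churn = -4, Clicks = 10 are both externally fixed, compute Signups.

-3

Under do(Churn = -4, Clicks = 10), each intervened variable's structural equation is replaced by its fixed value.
Signups = min(Reach, Clicks) - 3  [with Reach=0, Clicks=10]  = -3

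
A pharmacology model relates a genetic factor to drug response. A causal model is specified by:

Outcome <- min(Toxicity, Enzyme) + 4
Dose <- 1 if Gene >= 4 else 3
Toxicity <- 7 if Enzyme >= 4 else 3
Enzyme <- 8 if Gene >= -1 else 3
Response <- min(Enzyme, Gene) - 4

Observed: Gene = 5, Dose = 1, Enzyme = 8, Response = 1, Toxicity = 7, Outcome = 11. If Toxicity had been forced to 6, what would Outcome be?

10

The intervention breaks the incoming arrows to Toxicity: Toxicity <- 7 if Enzyme >= 4 else 3 no longer applies, and Toxicity = 6.
Enzyme = 8 if Gene >= -1 else 3  [with Gene=5]  = 8
Outcome = min(Toxicity, Enzyme) + 4  [with Toxicity=6, Enzyme=8]  = 10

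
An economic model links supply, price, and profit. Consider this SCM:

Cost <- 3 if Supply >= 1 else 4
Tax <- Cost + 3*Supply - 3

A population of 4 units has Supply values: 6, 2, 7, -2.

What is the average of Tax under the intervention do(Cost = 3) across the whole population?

9.75

do(Cost=3) breaks Cost's dependence on Supply. With Cost=3 fixed, Tax across the units is 18, 6, 21, -6, mean 9.75.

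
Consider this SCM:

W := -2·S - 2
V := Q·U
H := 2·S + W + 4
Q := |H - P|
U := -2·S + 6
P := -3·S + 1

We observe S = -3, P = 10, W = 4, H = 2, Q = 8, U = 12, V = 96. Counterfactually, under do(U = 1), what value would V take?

Intervening sets U = 1 and removes its equation (U := -2·S + 6).
P = -3·S + 1  [with S=-3]  = 10
W = -2·S - 2  [with S=-3]  = 4
H = 2·S + W + 4  [with S=-3, W=4]  = 2
Q = |H - P|  [with H=2, P=10]  = 8
V = Q·U  [with Q=8, U=1]  = 8

8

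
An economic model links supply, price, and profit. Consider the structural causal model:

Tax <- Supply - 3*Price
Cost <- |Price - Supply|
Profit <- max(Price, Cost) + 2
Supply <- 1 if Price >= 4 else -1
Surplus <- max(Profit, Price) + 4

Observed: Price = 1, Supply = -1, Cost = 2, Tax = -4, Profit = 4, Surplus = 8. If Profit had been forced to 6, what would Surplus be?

10

The intervention breaks the incoming arrows to Profit: Profit <- max(Price, Cost) + 2 no longer applies, and Profit = 6.
Surplus = max(Profit, Price) + 4  [with Profit=6, Price=1]  = 10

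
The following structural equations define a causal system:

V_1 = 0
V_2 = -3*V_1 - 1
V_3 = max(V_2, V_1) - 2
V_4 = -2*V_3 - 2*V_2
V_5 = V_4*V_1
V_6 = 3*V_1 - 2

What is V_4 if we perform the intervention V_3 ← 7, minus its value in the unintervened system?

-18

The intervention breaks the incoming arrows to V_3: V_3 = max(V_2, V_1) - 2 no longer applies, and V_3 = 7.
V_2 = -3*V_1 - 1  [with V_1=0]  = -1
V_4 = -2*V_3 - 2*V_2  [with V_3=7, V_2=-1]  = -12
Without intervention: V_2 = -3*V_1 - 1  [with V_1=0]  = -1; V_3 = max(V_2, V_1) - 2  [with V_2=-1, V_1=0]  = -2; V_4 = -2*V_3 - 2*V_2  [with V_3=-2, V_2=-1]  = 6.
Change = -12 − 6 = -18.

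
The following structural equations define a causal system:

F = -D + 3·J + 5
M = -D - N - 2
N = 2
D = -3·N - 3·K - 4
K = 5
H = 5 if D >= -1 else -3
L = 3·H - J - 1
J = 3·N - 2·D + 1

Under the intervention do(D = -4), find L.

The intervention breaks the incoming arrows to D: D = -3·N - 3·K - 4 no longer applies, and D = -4.
J = 3·N - 2·D + 1  [with N=2, D=-4]  = 15
H = 5 if D >= -1 else -3  [with D=-4]  = -3
L = 3·H - J - 1  [with H=-3, J=15]  = -25

-25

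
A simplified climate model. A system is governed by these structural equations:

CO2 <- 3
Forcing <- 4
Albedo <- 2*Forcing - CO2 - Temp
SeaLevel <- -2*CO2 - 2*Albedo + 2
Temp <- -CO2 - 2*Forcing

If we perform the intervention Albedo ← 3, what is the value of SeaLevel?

Intervening sets Albedo = 3 and removes its equation (Albedo <- 2*Forcing - CO2 - Temp).
SeaLevel = -2*CO2 - 2*Albedo + 2  [with CO2=3, Albedo=3]  = -10

-10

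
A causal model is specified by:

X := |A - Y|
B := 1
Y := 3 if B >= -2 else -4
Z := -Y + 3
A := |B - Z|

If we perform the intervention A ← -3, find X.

Intervening sets A = -3 and removes its equation (A := |B - Z|).
Y = 3 if B >= -2 else -4  [with B=1]  = 3
X = |A - Y|  [with A=-3, Y=3]  = 6

6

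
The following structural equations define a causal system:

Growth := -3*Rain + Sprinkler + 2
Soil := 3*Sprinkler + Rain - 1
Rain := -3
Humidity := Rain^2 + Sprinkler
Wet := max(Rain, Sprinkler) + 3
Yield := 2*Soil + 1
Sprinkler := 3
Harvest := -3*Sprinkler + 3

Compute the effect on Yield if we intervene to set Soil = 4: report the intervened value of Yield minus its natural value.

-2

The intervention breaks the incoming arrows to Soil: Soil := 3*Sprinkler + Rain - 1 no longer applies, and Soil = 4.
Yield = 2*Soil + 1  [with Soil=4]  = 9
Without intervention: Soil = 3*Sprinkler + Rain - 1  [with Sprinkler=3, Rain=-3]  = 5; Yield = 2*Soil + 1  [with Soil=5]  = 11.
Change = 9 − 11 = -2.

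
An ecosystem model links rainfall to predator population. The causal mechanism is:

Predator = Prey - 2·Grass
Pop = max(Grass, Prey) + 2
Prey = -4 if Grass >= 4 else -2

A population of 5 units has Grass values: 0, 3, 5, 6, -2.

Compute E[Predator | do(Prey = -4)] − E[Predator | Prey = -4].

6.2

Every unit gets Prey=-4 under the intervention. Predator values become -4, -10, -14, -16, 0; E[Predator|do(Prey=-4)] = -8.8.
Conditioning on Prey=-4 selects the 2 unit(s) with Grass ∈ {5, 6}. Their Predator values: -14, -16. Mean = -15.
Difference = -8.8 − (-15) = 6.2.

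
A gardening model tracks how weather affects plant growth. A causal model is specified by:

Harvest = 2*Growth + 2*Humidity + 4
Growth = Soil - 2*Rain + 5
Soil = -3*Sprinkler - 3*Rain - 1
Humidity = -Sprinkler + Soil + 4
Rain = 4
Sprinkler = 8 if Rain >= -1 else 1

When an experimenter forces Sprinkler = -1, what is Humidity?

do(Sprinkler=-1) replaces the equation Sprinkler = 8 if Rain >= -1 else 1 with the constant Sprinkler = -1.
Soil = -3*Sprinkler - 3*Rain - 1  [with Sprinkler=-1, Rain=4]  = -10
Humidity = -Sprinkler + Soil + 4  [with Sprinkler=-1, Soil=-10]  = -5

-5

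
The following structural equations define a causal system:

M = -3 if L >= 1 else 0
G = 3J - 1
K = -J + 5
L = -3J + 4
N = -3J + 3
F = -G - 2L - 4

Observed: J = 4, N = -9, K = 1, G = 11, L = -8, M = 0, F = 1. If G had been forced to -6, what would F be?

The intervention breaks the incoming arrows to G: G = 3J - 1 no longer applies, and G = -6.
L = -3J + 4  [with J=4]  = -8
F = -G - 2L - 4  [with G=-6, L=-8]  = 18

18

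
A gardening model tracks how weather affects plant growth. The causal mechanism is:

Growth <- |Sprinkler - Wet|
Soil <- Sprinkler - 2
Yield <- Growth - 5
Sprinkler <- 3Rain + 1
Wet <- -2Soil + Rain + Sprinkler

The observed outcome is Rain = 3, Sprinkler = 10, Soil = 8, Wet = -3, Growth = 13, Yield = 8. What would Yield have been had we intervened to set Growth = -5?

The intervention breaks the incoming arrows to Growth: Growth <- |Sprinkler - Wet| no longer applies, and Growth = -5.
Yield = Growth - 5  [with Growth=-5]  = -10

-10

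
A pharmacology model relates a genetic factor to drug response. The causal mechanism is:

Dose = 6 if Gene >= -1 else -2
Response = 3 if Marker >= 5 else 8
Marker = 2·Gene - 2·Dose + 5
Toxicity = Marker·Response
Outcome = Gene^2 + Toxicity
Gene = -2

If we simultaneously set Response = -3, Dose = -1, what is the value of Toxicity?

The joint intervention fixes Response = -3, Dose = -1, removing each variable's own equation.
Marker = 2·Gene - 2·Dose + 5  [with Gene=-2, Dose=-1]  = 3
Toxicity = Marker·Response  [with Marker=3, Response=-3]  = -9

-9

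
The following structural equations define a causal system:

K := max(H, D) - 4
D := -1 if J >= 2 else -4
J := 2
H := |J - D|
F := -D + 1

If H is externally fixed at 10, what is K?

Intervening sets H = 10 and removes its equation (H := |J - D|).
D = -1 if J >= 2 else -4  [with J=2]  = -1
K = max(H, D) - 4  [with H=10, D=-1]  = 6

6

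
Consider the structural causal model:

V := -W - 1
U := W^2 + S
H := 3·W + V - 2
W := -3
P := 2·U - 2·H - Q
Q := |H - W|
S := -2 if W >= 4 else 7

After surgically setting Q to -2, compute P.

The intervention breaks the incoming arrows to Q: Q := |H - W| no longer applies, and Q = -2.
V = -W - 1  [with W=-3]  = 2
H = 3·W + V - 2  [with W=-3, V=2]  = -9
S = -2 if W >= 4 else 7  [with W=-3]  = 7
U = W^2 + S  [with W=-3, S=7]  = 16
P = 2·U - 2·H - Q  [with U=16, H=-9, Q=-2]  = 52

52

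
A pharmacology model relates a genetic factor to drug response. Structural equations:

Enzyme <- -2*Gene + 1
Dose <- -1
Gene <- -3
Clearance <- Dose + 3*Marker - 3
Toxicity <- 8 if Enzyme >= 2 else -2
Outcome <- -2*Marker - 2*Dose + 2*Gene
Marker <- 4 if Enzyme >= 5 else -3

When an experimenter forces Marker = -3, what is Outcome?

2

The intervention breaks the incoming arrows to Marker: Marker <- 4 if Enzyme >= 5 else -3 no longer applies, and Marker = -3.
Outcome = -2*Marker - 2*Dose + 2*Gene  [with Marker=-3, Dose=-1, Gene=-3]  = 2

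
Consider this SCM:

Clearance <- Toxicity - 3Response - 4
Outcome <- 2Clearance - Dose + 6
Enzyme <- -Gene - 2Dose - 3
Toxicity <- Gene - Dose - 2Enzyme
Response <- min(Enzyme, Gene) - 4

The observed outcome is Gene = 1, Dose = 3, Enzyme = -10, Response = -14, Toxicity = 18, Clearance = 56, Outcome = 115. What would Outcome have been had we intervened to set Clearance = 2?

Intervening sets Clearance = 2 and removes its equation (Clearance <- Toxicity - 3Response - 4).
Outcome = 2Clearance - Dose + 6  [with Clearance=2, Dose=3]  = 7

7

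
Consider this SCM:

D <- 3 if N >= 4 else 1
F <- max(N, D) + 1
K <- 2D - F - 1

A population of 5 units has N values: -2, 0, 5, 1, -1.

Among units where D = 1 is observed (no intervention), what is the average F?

Conditioning on D=1 selects the 4 unit(s) with N ∈ {-2, 0, 1, -1}. Their F values: 2, 2, 2, 2. Mean = 2.

2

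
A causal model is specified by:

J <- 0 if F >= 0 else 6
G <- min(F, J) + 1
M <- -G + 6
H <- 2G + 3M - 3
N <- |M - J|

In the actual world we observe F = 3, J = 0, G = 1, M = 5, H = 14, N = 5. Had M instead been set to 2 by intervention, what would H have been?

5

Intervening sets M = 2 and removes its equation (M <- -G + 6).
J = 0 if F >= 0 else 6  [with F=3]  = 0
G = min(F, J) + 1  [with F=3, J=0]  = 1
H = 2G + 3M - 3  [with G=1, M=2]  = 5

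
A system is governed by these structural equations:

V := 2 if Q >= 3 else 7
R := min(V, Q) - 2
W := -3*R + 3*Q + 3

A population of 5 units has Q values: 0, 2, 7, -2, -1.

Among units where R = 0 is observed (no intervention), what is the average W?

Observing R=0 restricts to units where R's equation naturally yields 0: Q ∈ {2, 7}. In that subpopulation W = 9, 24, mean 16.5.

16.5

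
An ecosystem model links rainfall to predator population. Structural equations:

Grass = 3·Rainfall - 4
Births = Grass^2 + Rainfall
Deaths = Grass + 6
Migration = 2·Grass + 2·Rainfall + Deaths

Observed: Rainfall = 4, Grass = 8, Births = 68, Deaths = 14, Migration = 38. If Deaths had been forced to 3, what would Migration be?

Intervening sets Deaths = 3 and removes its equation (Deaths = Grass + 6).
Grass = 3·Rainfall - 4  [with Rainfall=4]  = 8
Migration = 2·Grass + 2·Rainfall + Deaths  [with Grass=8, Rainfall=4, Deaths=3]  = 27

27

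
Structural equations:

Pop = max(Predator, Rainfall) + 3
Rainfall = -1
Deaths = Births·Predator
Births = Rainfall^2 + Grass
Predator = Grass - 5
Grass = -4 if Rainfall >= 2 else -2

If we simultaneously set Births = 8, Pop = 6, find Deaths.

-56

Setting Births = 8, Pop = 6 by intervention discards those variables' equations.
Grass = -4 if Rainfall >= 2 else -2  [with Rainfall=-1]  = -2
Predator = Grass - 5  [with Grass=-2]  = -7
Deaths = Births·Predator  [with Births=8, Predator=-7]  = -56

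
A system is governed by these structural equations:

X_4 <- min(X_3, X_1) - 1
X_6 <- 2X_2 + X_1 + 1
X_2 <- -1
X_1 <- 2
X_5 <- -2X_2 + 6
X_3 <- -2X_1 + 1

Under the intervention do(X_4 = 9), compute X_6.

Under do(X_4=9), the mechanism X_4 <- min(X_3, X_1) - 1 is discarded; X_4 is fixed at 9.
Since X_6 is not a descendant of the intervened variable, it is unaffected.
X_6 = 2X_2 + X_1 + 1  [with X_2=-1, X_1=2]  = 1

1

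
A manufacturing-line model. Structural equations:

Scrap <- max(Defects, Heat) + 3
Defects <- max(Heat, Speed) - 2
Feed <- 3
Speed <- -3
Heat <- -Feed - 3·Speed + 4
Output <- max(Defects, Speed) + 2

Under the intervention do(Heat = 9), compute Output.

The intervention breaks the incoming arrows to Heat: Heat <- -Feed - 3·Speed + 4 no longer applies, and Heat = 9.
Defects = max(Heat, Speed) - 2  [with Heat=9, Speed=-3]  = 7
Output = max(Defects, Speed) + 2  [with Defects=7, Speed=-3]  = 9

9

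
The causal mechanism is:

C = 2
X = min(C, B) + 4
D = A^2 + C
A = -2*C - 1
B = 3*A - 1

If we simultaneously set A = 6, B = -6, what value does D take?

Under do(A = 6, B = -6), each intervened variable's structural equation is replaced by its fixed value.
D = A^2 + C  [with A=6, C=2]  = 38

38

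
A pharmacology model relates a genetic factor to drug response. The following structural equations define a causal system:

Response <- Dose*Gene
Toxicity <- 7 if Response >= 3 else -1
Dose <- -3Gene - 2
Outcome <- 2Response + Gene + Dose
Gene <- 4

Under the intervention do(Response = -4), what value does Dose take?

Under do(Response=-4), the mechanism Response <- Dose*Gene is discarded; Response is fixed at -4.
Since Dose is not a descendant of the intervened variable, it is unaffected.
Dose = -3Gene - 2  [with Gene=4]  = -14

-14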